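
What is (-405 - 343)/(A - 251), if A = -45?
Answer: 187/74 ≈ 2.5270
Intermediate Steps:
(-405 - 343)/(A - 251) = (-405 - 343)/(-45 - 251) = -748/(-296) = -748*(-1/296) = 187/74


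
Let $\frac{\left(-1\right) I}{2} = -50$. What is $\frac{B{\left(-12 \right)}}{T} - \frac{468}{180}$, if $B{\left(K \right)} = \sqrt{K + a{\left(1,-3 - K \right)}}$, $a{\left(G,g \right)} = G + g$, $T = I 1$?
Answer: $- \frac{13}{5} + \frac{i \sqrt{2}}{100} \approx -2.6 + 0.014142 i$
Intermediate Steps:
$I = 100$ ($I = \left(-2\right) \left(-50\right) = 100$)
$T = 100$ ($T = 100 \cdot 1 = 100$)
$B{\left(K \right)} = i \sqrt{2}$ ($B{\left(K \right)} = \sqrt{K + \left(1 - \left(3 + K\right)\right)} = \sqrt{K - \left(2 + K\right)} = \sqrt{-2} = i \sqrt{2}$)
$\frac{B{\left(-12 \right)}}{T} - \frac{468}{180} = \frac{i \sqrt{2}}{100} - \frac{468}{180} = i \sqrt{2} \cdot \frac{1}{100} - \frac{13}{5} = \frac{i \sqrt{2}}{100} - \frac{13}{5} = - \frac{13}{5} + \frac{i \sqrt{2}}{100}$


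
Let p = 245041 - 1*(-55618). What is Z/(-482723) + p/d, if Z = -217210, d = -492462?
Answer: -38167343437/237722734026 ≈ -0.16055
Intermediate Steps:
p = 300659 (p = 245041 + 55618 = 300659)
Z/(-482723) + p/d = -217210/(-482723) + 300659/(-492462) = -217210*(-1/482723) + 300659*(-1/492462) = 217210/482723 - 300659/492462 = -38167343437/237722734026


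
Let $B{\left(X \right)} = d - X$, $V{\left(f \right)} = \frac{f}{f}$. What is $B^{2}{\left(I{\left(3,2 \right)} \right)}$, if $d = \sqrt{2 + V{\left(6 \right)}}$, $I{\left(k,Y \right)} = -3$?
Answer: $\left(3 + \sqrt{3}\right)^{2} \approx 22.392$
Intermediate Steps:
$V{\left(f \right)} = 1$
$d = \sqrt{3}$ ($d = \sqrt{2 + 1} = \sqrt{3} \approx 1.732$)
$B{\left(X \right)} = \sqrt{3} - X$
$B^{2}{\left(I{\left(3,2 \right)} \right)} = \left(\sqrt{3} - -3\right)^{2} = \left(\sqrt{3} + 3\right)^{2} = \left(3 + \sqrt{3}\right)^{2}$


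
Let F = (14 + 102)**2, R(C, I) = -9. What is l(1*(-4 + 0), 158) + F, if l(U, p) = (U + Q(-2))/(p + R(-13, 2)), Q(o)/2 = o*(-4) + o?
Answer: 2004952/149 ≈ 13456.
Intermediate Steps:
Q(o) = -6*o (Q(o) = 2*(o*(-4) + o) = 2*(-4*o + o) = 2*(-3*o) = -6*o)
l(U, p) = (12 + U)/(-9 + p) (l(U, p) = (U - 6*(-2))/(p - 9) = (U + 12)/(-9 + p) = (12 + U)/(-9 + p))
F = 13456 (F = 116**2 = 13456)
l(1*(-4 + 0), 158) + F = (12 + 1*(-4 + 0))/(-9 + 158) + 13456 = (12 + 1*(-4))/149 + 13456 = (12 - 4)/149 + 13456 = (1/149)*8 + 13456 = 8/149 + 13456 = 2004952/149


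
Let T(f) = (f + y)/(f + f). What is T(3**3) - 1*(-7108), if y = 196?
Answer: 384055/54 ≈ 7112.1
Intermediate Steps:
T(f) = (196 + f)/(2*f) (T(f) = (f + 196)/(f + f) = (196 + f)/((2*f)) = (196 + f)*(1/(2*f)) = (196 + f)/(2*f))
T(3**3) - 1*(-7108) = (196 + 3**3)/(2*(3**3)) - 1*(-7108) = (1/2)*(196 + 27)/27 + 7108 = (1/2)*(1/27)*223 + 7108 = 223/54 + 7108 = 384055/54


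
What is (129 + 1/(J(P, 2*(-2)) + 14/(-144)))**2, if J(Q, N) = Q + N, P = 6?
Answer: 314885025/18769 ≈ 16777.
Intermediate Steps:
J(Q, N) = N + Q
(129 + 1/(J(P, 2*(-2)) + 14/(-144)))**2 = (129 + 1/((2*(-2) + 6) + 14/(-144)))**2 = (129 + 1/((-4 + 6) + 14*(-1/144)))**2 = (129 + 1/(2 - 7/72))**2 = (129 + 1/(137/72))**2 = (129 + 72/137)**2 = (17745/137)**2 = 314885025/18769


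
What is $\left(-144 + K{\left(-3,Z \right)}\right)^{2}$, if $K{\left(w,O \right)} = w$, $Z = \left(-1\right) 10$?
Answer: $21609$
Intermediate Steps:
$Z = -10$
$\left(-144 + K{\left(-3,Z \right)}\right)^{2} = \left(-144 - 3\right)^{2} = \left(-147\right)^{2} = 21609$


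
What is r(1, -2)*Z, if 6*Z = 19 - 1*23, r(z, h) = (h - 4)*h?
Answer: -8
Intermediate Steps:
r(z, h) = h*(-4 + h) (r(z, h) = (-4 + h)*h = h*(-4 + h))
Z = -⅔ (Z = (19 - 1*23)/6 = (19 - 23)/6 = (⅙)*(-4) = -⅔ ≈ -0.66667)
r(1, -2)*Z = -2*(-4 - 2)*(-⅔) = -2*(-6)*(-⅔) = 12*(-⅔) = -8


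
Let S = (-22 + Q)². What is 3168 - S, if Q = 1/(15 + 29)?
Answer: 5198159/1936 ≈ 2685.0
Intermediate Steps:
Q = 1/44 ≈ 0.022727
S = 935089/1936 (S = (-22 + 1/44)² = (-967/44)² = 935089/1936 ≈ 483.00)
3168 - S = 3168 - 1*935089/1936 = 3168 - 935089/1936 = 5198159/1936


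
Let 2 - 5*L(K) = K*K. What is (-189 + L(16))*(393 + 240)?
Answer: -758967/5 ≈ -1.5179e+5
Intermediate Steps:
L(K) = ⅖ - K²/5 (L(K) = ⅖ - K*K/5 = ⅖ - K²/5)
(-189 + L(16))*(393 + 240) = (-189 + (⅖ - ⅕*16²))*(393 + 240) = (-189 + (⅖ - ⅕*256))*633 = (-189 + (⅖ - 256/5))*633 = (-189 - 254/5)*633 = -1199/5*633 = -758967/5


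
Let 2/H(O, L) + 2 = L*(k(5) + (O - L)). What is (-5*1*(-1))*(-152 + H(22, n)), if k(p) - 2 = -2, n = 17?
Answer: -63070/83 ≈ -759.88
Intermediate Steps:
k(p) = 0 (k(p) = 2 - 2 = 0)
H(O, L) = 2/(-2 + L*(O - L)) (H(O, L) = 2/(-2 + L*(0 + (O - L))) = 2/(-2 + L*(O - L)))
(-5*1*(-1))*(-152 + H(22, n)) = (-5*1*(-1))*(-152 - 2/(2 + 17² - 1*17*22)) = (-5*(-1))*(-152 - 2/(2 + 289 - 374)) = 5*(-152 - 2/(-83)) = 5*(-152 - 2*(-1/83)) = 5*(-152 + 2/83) = 5*(-12614/83) = -63070/83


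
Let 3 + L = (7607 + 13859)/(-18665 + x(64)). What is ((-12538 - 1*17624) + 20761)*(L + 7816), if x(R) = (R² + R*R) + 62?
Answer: -764486283477/10411 ≈ -7.3431e+7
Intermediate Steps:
x(R) = 62 + 2*R² (x(R) = (R² + R²) + 62 = 2*R² + 62 = 62 + 2*R²)
L = -52699/10411 (L = -3 + (7607 + 13859)/(-18665 + (62 + 2*64²)) = -3 + 21466/(-18665 + (62 + 2*4096)) = -3 + 21466/(-18665 + (62 + 8192)) = -3 + 21466/(-18665 + 8254) = -3 + 21466/(-10411) = -3 + 21466*(-1/10411) = -3 - 21466/10411 = -52699/10411 ≈ -5.0619)
((-12538 - 1*17624) + 20761)*(L + 7816) = ((-12538 - 1*17624) + 20761)*(-52699/10411 + 7816) = ((-12538 - 17624) + 20761)*(81319677/10411) = (-30162 + 20761)*(81319677/10411) = -9401*81319677/10411 = -764486283477/10411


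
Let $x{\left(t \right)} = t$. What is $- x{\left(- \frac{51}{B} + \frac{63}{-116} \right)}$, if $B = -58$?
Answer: $- \frac{39}{116} \approx -0.33621$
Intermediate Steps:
$- x{\left(- \frac{51}{B} + \frac{63}{-116} \right)} = - (- \frac{51}{-58} + \frac{63}{-116}) = - (\left(-51\right) \left(- \frac{1}{58}\right) + 63 \left(- \frac{1}{116}\right)) = - (\frac{51}{58} - \frac{63}{116}) = \left(-1\right) \frac{39}{116} = - \frac{39}{116}$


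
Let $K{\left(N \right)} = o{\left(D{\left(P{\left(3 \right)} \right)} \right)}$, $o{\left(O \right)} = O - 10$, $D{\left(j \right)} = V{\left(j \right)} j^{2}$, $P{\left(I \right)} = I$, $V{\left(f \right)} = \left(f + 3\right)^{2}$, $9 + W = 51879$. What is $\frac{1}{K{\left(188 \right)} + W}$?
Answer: $\frac{1}{52184} \approx 1.9163 \cdot 10^{-5}$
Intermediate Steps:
$W = 51870$ ($W = -9 + 51879 = 51870$)
$V{\left(f \right)} = \left(3 + f\right)^{2}$
$D{\left(j \right)} = j^{2} \left(3 + j\right)^{2}$ ($D{\left(j \right)} = \left(3 + j\right)^{2} j^{2} = j^{2} \left(3 + j\right)^{2}$)
$o{\left(O \right)} = -10 + O$
$K{\left(N \right)} = 314$ ($K{\left(N \right)} = -10 + 3^{2} \left(3 + 3\right)^{2} = -10 + 9 \cdot 6^{2} = -10 + 9 \cdot 36 = -10 + 324 = 314$)
$\frac{1}{K{\left(188 \right)} + W} = \frac{1}{314 + 51870} = \frac{1}{52184}$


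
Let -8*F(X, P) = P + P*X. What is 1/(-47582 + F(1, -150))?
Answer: -2/95089 ≈ -2.1033e-5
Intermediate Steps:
F(X, P) = -P/8 - P*X/8 (F(X, P) = -(P + P*X)/8 = -P/8 - P*X/8)
1/(-47582 + F(1, -150)) = 1/(-47582 - ⅛*(-150)*(1 + 1)) = 1/(-47582 - ⅛*(-150)*2) = 1/(-47582 + 75/2) = 1/(-95089/2) = -2/95089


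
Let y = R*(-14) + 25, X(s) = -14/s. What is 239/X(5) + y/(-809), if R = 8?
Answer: -965537/11326 ≈ -85.250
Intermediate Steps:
y = -87 (y = 8*(-14) + 25 = -112 + 25 = -87)
239/X(5) + y/(-809) = 239/((-14/5)) - 87/(-809) = 239/((-14*1/5)) - 87*(-1/809) = 239/(-14/5) + 87/809 = 239*(-5/14) + 87/809 = -1195/14 + 87/809 = -965537/11326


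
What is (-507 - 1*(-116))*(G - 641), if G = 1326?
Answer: -267835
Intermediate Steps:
(-507 - 1*(-116))*(G - 641) = (-507 - 1*(-116))*(1326 - 641) = (-507 + 116)*685 = -391*685 = -267835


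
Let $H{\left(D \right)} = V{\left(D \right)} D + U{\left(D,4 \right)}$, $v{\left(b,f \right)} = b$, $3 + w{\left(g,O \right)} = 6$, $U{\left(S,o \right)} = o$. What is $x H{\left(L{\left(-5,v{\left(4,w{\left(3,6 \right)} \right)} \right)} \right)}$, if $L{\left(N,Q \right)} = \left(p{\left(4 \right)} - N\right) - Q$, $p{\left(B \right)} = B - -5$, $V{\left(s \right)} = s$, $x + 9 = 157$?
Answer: $15392$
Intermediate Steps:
$w{\left(g,O \right)} = 3$ ($w{\left(g,O \right)} = -3 + 6 = 3$)
$x = 148$ ($x = -9 + 157 = 148$)
$p{\left(B \right)} = 5 + B$ ($p{\left(B \right)} = B + 5 = 5 + B$)
$L{\left(N,Q \right)} = 9 - N - Q$ ($L{\left(N,Q \right)} = \left(\left(5 + 4\right) - N\right) - Q = \left(9 - N\right) - Q = 9 - N - Q$)
$H{\left(D \right)} = 4 + D^{2}$ ($H{\left(D \right)} = D D + 4 = D^{2} + 4 = 4 + D^{2}$)
$x H{\left(L{\left(-5,v{\left(4,w{\left(3,6 \right)} \right)} \right)} \right)} = 148 \left(4 + \left(9 - -5 - 4\right)^{2}\right) = 148 \left(4 + \left(9 + 5 - 4\right)^{2}\right) = 148 \left(4 + 10^{2}\right) = 148 \left(4 + 100\right) = 148 \cdot 104 = 15392$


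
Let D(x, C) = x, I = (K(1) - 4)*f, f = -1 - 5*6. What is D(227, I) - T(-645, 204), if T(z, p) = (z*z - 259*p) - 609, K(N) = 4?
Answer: -362353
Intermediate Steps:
f = -31 (f = -1 - 30 = -31)
I = 0 (I = (4 - 4)*(-31) = 0*(-31) = 0)
T(z, p) = -609 + z**2 - 259*p (T(z, p) = (z**2 - 259*p) - 609 = -609 + z**2 - 259*p)
D(227, I) - T(-645, 204) = 227 - (-609 + (-645)**2 - 259*204) = 227 - (-609 + 416025 - 52836) = 227 - 1*362580 = 227 - 362580 = -362353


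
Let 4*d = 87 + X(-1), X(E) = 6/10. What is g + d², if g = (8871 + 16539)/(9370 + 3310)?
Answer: 7633581/15850 ≈ 481.61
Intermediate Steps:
X(E) = ⅗ (X(E) = 6*(⅒) = ⅗)
d = 219/10 (d = (87 + ⅗)/4 = (¼)*(438/5) = 219/10 ≈ 21.900)
g = 2541/1268 (g = 25410/12680 = 25410*(1/12680) = 2541/1268 ≈ 2.0039)
g + d² = 2541/1268 + (219/10)² = 2541/1268 + 47961/100 = 7633581/15850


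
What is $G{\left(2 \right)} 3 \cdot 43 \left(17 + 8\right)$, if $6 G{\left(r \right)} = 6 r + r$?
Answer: $7525$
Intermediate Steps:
$G{\left(r \right)} = \frac{7 r}{6}$ ($G{\left(r \right)} = \frac{6 r + r}{6} = \frac{7 r}{6}$)
$G{\left(2 \right)} 3 \cdot 43 \left(17 + 8\right) = \frac{7}{6} \cdot 2 \cdot 3 \cdot 43 \left(17 + 8\right) = \frac{7}{3} \cdot 3 \cdot 43 \cdot 25 = 7 \cdot 43 \cdot 25 = 301 \cdot 25 = 7525$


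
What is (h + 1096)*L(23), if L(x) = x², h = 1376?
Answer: 1307688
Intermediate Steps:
(h + 1096)*L(23) = (1376 + 1096)*23² = 2472*529 = 1307688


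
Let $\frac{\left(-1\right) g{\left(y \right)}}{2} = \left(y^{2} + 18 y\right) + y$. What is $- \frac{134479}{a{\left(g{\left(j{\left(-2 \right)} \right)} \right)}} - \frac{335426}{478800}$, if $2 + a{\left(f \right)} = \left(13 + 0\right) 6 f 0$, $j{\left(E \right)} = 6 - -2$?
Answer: $\frac{121029839}{1800} \approx 67239.0$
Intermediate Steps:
$j{\left(E \right)} = 8$ ($j{\left(E \right)} = 6 + 2 = 8$)
$g{\left(y \right)} = - 38 y - 2 y^{2}$ ($g{\left(y \right)} = - 2 \left(\left(y^{2} + 18 y\right) + y\right) = - 2 \left(y^{2} + 19 y\right) = - 38 y - 2 y^{2}$)
$a{\left(f \right)} = -2$ ($a{\left(f \right)} = -2 + \left(13 + 0\right) 6 f 0 = -2 + 13 \cdot 0 = -2 + 0 = -2$)
$- \frac{134479}{a{\left(g{\left(j{\left(-2 \right)} \right)} \right)}} - \frac{335426}{478800} = - \frac{134479}{-2} - \frac{335426}{478800} = \left(-134479\right) \left(- \frac{1}{2}\right) - \frac{1261}{1800} = \frac{134479}{2} - \frac{1261}{1800} = \frac{121029839}{1800}$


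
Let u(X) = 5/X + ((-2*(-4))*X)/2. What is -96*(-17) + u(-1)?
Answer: 1623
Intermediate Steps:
u(X) = 4*X + 5/X (u(X) = 5/X + (8*X)*(½) = 5/X + 4*X = 4*X + 5/X)
-96*(-17) + u(-1) = -96*(-17) + (4*(-1) + 5/(-1)) = 1632 + (-4 + 5*(-1)) = 1632 + (-4 - 5) = 1632 - 9 = 1623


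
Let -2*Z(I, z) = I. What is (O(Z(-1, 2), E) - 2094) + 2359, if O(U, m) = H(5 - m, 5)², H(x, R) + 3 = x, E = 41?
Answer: 1786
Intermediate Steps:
Z(I, z) = -I/2
H(x, R) = -3 + x
O(U, m) = (2 - m)² (O(U, m) = (-3 + (5 - m))² = (2 - m)²)
(O(Z(-1, 2), E) - 2094) + 2359 = ((-2 + 41)² - 2094) + 2359 = (39² - 2094) + 2359 = (1521 - 2094) + 2359 = -573 + 2359 = 1786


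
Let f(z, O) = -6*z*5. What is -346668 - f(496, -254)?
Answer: -331788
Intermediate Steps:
f(z, O) = -30*z
-346668 - f(496, -254) = -346668 - (-30)*496 = -346668 - 1*(-14880) = -346668 + 14880 = -331788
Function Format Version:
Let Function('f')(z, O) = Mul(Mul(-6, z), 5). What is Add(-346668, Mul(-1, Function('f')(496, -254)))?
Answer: -331788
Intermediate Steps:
Function('f')(z, O) = Mul(-30, z)
Add(-346668, Mul(-1, Function('f')(496, -254))) = Add(-346668, Mul(-1, Mul(-30, 496))) = Add(-346668, Mul(-1, -14880)) = Add(-346668, 14880) = -331788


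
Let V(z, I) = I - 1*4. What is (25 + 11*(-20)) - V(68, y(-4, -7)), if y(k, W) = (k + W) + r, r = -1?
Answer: -179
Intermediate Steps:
y(k, W) = -1 + W + k (y(k, W) = (k + W) - 1 = (W + k) - 1 = -1 + W + k)
V(z, I) = -4 + I (V(z, I) = I - 4 = -4 + I)
(25 + 11*(-20)) - V(68, y(-4, -7)) = (25 + 11*(-20)) - (-4 + (-1 - 7 - 4)) = (25 - 220) - (-4 - 12) = -195 - 1*(-16) = -195 + 16 = -179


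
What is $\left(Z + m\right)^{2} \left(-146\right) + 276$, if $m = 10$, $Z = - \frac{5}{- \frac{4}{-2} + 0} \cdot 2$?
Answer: $-3374$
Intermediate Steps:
$Z = -5$ ($Z = - \frac{5}{\left(-4\right) \left(- \frac{1}{2}\right) + 0} \cdot 2 = - \frac{5}{2 + 0} \cdot 2 = - \frac{5}{2} \cdot 2 = \left(-5\right) \frac{1}{2} \cdot 2 = \left(- \frac{5}{2}\right) 2 = -5$)
$\left(Z + m\right)^{2} \left(-146\right) + 276 = \left(-5 + 10\right)^{2} \left(-146\right) + 276 = 5^{2} \left(-146\right) + 276 = 25 \left(-146\right) + 276 = -3650 + 276 = -3374$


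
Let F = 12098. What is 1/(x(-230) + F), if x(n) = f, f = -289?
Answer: 1/11809 ≈ 8.4681e-5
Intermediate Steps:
x(n) = -289
1/(x(-230) + F) = 1/(-289 + 12098) = 1/11809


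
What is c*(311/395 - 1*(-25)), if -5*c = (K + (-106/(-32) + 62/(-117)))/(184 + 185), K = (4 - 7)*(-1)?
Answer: -2205269/27285336 ≈ -0.080822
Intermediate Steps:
K = 3 (K = -3*(-1) = 3)
c = -2165/690768 (c = -(3 + (-106/(-32) + 62/(-117)))/(5*(184 + 185)) = -(3 + (-106*(-1/32) + 62*(-1/117)))/(5*369) = -(3 + (53/16 - 62/117))/(5*369) = -(3 + 5209/1872)/(5*369) = -2165/(1872*369) = -1/5*10825/690768 = -2165/690768 ≈ -0.0031342)
c*(311/395 - 1*(-25)) = -2165*(311/395 - 1*(-25))/690768 = -2165*(311*(1/395) + 25)/690768 = -2165*(311/395 + 25)/690768 = -2165/690768*10186/395 = -2205269/27285336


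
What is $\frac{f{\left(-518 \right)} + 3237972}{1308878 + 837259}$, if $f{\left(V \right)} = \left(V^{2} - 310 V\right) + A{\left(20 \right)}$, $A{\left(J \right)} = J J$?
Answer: $\frac{3667276}{2146137} \approx 1.7088$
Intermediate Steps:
$A{\left(J \right)} = J^{2}$
$f{\left(V \right)} = 400 + V^{2} - 310 V$ ($f{\left(V \right)} = \left(V^{2} - 310 V\right) + 20^{2} = \left(V^{2} - 310 V\right) + 400 = 400 + V^{2} - 310 V$)
$\frac{f{\left(-518 \right)} + 3237972}{1308878 + 837259} = \frac{\left(400 + \left(-518\right)^{2} - -160580\right) + 3237972}{1308878 + 837259} = \frac{\left(400 + 268324 + 160580\right) + 3237972}{2146137} = \left(429304 + 3237972\right) \frac{1}{2146137} = 3667276 \cdot \frac{1}{2146137} = \frac{3667276}{2146137}$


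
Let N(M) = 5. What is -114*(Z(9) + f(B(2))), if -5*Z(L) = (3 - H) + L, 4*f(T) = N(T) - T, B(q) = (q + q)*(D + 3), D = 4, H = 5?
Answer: 8151/10 ≈ 815.10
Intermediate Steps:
B(q) = 14*q (B(q) = (q + q)*(4 + 3) = (2*q)*7 = 14*q)
f(T) = 5/4 - T/4 (f(T) = (5 - T)/4 = 5/4 - T/4)
Z(L) = ⅖ - L/5 (Z(L) = -((3 - 1*5) + L)/5 = -((3 - 5) + L)/5 = -(-2 + L)/5 = ⅖ - L/5)
-114*(Z(9) + f(B(2))) = -114*((⅖ - ⅕*9) + (5/4 - 7*2/2)) = -114*((⅖ - 9/5) + (5/4 - ¼*28)) = -114*(-7/5 + (5/4 - 7)) = -114*(-7/5 - 23/4) = -114*(-143/20) = 8151/10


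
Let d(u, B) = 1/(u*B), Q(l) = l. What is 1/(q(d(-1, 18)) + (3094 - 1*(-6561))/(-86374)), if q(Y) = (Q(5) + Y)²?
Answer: 13992588/340520117 ≈ 0.041092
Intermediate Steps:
d(u, B) = 1/(B*u)
q(Y) = (5 + Y)²
1/(q(d(-1, 18)) + (3094 - 1*(-6561))/(-86374)) = 1/((5 + 1/(18*(-1)))² + (3094 - 1*(-6561))/(-86374)) = 1/((5 + (1/18)*(-1))² + (3094 + 6561)*(-1/86374)) = 1/((5 - 1/18)² + 9655*(-1/86374)) = 1/((89/18)² - 9655/86374) = 1/(7921/324 - 9655/86374) = 1/(340520117/13992588) = 13992588/340520117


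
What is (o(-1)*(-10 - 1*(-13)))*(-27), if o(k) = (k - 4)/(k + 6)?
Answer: 81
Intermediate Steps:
o(k) = (-4 + k)/(6 + k)
(o(-1)*(-10 - 1*(-13)))*(-27) = (((-4 - 1)/(6 - 1))*(-10 - 1*(-13)))*(-27) = ((-5/5)*(-10 + 13))*(-27) = (((⅕)*(-5))*3)*(-27) = -1*3*(-27) = -3*(-27) = 81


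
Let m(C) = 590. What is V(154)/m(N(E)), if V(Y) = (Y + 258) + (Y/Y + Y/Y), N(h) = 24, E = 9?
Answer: 207/295 ≈ 0.70169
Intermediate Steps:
V(Y) = 260 + Y (V(Y) = (258 + Y) + (1 + 1) = (258 + Y) + 2 = 260 + Y)
V(154)/m(N(E)) = (260 + 154)/590 = 414*(1/590) = 207/295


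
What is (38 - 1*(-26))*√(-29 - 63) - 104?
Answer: -104 + 128*I*√23 ≈ -104.0 + 613.87*I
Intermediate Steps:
(38 - 1*(-26))*√(-29 - 63) - 104 = (38 + 26)*√(-92) - 104 = 64*(2*I*√23) - 104 = 128*I*√23 - 104 = -104 + 128*I*√23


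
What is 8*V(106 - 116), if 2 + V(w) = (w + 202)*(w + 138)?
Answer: 196592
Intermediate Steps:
V(w) = -2 + (138 + w)*(202 + w) (V(w) = -2 + (w + 202)*(w + 138) = -2 + (202 + w)*(138 + w) = -2 + (138 + w)*(202 + w))
8*V(106 - 116) = 8*(27874 + (106 - 116)**2 + 340*(106 - 116)) = 8*(27874 + (-10)**2 + 340*(-10)) = 8*(27874 + 100 - 3400) = 8*24574 = 196592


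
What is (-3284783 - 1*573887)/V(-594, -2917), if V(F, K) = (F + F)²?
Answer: -1929335/705672 ≈ -2.7340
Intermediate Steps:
V(F, K) = 4*F² (V(F, K) = (2*F)² = 4*F²)
(-3284783 - 1*573887)/V(-594, -2917) = (-3284783 - 1*573887)/((4*(-594)²)) = (-3284783 - 573887)/((4*352836)) = -3858670/1411344 = -3858670*1/1411344 = -1929335/705672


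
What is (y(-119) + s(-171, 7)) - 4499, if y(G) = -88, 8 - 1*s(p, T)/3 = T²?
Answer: -4710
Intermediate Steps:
s(p, T) = 24 - 3*T²
(y(-119) + s(-171, 7)) - 4499 = (-88 + (24 - 3*7²)) - 4499 = (-88 + (24 - 3*49)) - 4499 = (-88 + (24 - 147)) - 4499 = (-88 - 123) - 4499 = -211 - 4499 = -4710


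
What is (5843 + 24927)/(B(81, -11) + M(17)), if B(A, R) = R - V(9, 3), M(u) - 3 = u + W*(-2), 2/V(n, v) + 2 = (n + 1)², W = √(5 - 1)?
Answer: 753865/122 ≈ 6179.2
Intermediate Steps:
W = 2 (W = √4 = 2)
V(n, v) = 2/(-2 + (1 + n)²) (V(n, v) = 2/(-2 + (n + 1)²) = 2/(-2 + (1 + n)²))
M(u) = -1 + u (M(u) = 3 + (u + 2*(-2)) = 3 + (u - 4) = 3 + (-4 + u) = -1 + u)
B(A, R) = -1/49 + R (B(A, R) = R - 2/(-2 + (1 + 9)²) = R - 2/(-2 + 10²) = R - 2/(-2 + 100) = R - 2/98 = R - 1*1/49 = R - 1/49 = -1/49 + R)
(5843 + 24927)/(B(81, -11) + M(17)) = (5843 + 24927)/((-1/49 - 11) + (-1 + 17)) = 30770/(-540/49 + 16) = 30770/(244/49) = 30770*(49/244) = 753865/122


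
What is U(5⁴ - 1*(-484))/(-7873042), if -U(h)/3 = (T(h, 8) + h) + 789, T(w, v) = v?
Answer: 2859/3936521 ≈ 0.00072628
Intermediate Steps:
U(h) = -2391 - 3*h (U(h) = -3*((8 + h) + 789) = -3*(797 + h) = -2391 - 3*h)
U(5⁴ - 1*(-484))/(-7873042) = (-2391 - 3*(5⁴ - 1*(-484)))/(-7873042) = (-2391 - 3*(625 + 484))*(-1/7873042) = (-2391 - 3*1109)*(-1/7873042) = (-2391 - 3327)*(-1/7873042) = -5718*(-1/7873042) = 2859/3936521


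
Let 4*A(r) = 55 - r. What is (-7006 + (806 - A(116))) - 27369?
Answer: -134215/4 ≈ -33554.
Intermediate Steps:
A(r) = 55/4 - r/4 (A(r) = (55 - r)/4 = 55/4 - r/4)
(-7006 + (806 - A(116))) - 27369 = (-7006 + (806 - (55/4 - ¼*116))) - 27369 = (-7006 + (806 - (55/4 - 29))) - 27369 = (-7006 + (806 - 1*(-61/4))) - 27369 = (-7006 + (806 + 61/4)) - 27369 = (-7006 + 3285/4) - 27369 = -24739/4 - 27369 = -134215/4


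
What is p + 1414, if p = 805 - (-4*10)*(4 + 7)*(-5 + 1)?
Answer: 459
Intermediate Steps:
p = -955 (p = 805 - (-40)*11*(-4) = 805 - (-40)*(-44) = 805 - 1*1760 = 805 - 1760 = -955)
p + 1414 = -955 + 1414 = 459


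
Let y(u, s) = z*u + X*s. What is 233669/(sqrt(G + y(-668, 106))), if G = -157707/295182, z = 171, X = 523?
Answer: -5374387*I*sqrt(119549140466)/1928211943 ≈ -963.71*I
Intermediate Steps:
y(u, s) = 171*u + 523*s
G = -17523/32798 (G = -157707*1/295182 = -17523/32798 ≈ -0.53427)
233669/(sqrt(G + y(-668, 106))) = 233669/(sqrt(-17523/32798 + (171*(-668) + 523*106))) = 233669/(sqrt(-17523/32798 + (-114228 + 55438))) = 233669/(sqrt(-17523/32798 - 58790)) = 233669/(sqrt(-1928211943/32798)) = 233669/((I*sqrt(119549140466)/1426)) = 233669*(-23*I*sqrt(119549140466)/1928211943) = -5374387*I*sqrt(119549140466)/1928211943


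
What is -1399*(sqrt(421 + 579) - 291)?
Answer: 407109 - 13990*sqrt(10) ≈ 3.6287e+5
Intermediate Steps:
-1399*(sqrt(421 + 579) - 291) = -1399*(sqrt(1000) - 291) = -1399*(10*sqrt(10) - 291) = -1399*(-291 + 10*sqrt(10)) = 407109 - 13990*sqrt(10)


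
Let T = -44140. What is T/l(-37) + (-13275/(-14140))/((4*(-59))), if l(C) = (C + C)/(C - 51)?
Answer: -21969715585/418544 ≈ -52491.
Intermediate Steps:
l(C) = 2*C/(-51 + C) (l(C) = (2*C)/(-51 + C) = 2*C/(-51 + C))
T/l(-37) + (-13275/(-14140))/((4*(-59))) = -44140/(2*(-37)/(-51 - 37)) + (-13275/(-14140))/((4*(-59))) = -44140/(2*(-37)/(-88)) - 13275*(-1/14140)/(-236) = -44140/(2*(-37)*(-1/88)) + (2655/2828)*(-1/236) = -44140/37/44 - 45/11312 = -44140*44/37 - 45/11312 = -1942160/37 - 45/11312 = -21969715585/418544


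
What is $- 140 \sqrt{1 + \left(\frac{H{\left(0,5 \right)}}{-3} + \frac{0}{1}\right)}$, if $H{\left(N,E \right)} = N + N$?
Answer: $-140$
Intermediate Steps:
$H{\left(N,E \right)} = 2 N$
$- 140 \sqrt{1 + \left(\frac{H{\left(0,5 \right)}}{-3} + \frac{0}{1}\right)} = - 140 \sqrt{1 + \left(\frac{2 \cdot 0}{-3} + \frac{0}{1}\right)} = - 140 \sqrt{1 + \left(0 \left(- \frac{1}{3}\right) + 0 \cdot 1\right)} = - 140 \sqrt{1 + \left(0 + 0\right)} = - 140 \sqrt{1 + 0} = - 140 \sqrt{1} = \left(-140\right) 1 = -140$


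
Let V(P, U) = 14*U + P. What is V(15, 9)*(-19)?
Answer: -2679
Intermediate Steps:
V(P, U) = P + 14*U
V(15, 9)*(-19) = (15 + 14*9)*(-19) = (15 + 126)*(-19) = 141*(-19) = -2679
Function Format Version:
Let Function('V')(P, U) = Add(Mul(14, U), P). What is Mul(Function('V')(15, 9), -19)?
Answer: -2679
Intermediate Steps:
Function('V')(P, U) = Add(P, Mul(14, U))
Mul(Function('V')(15, 9), -19) = Mul(Add(15, Mul(14, 9)), -19) = Mul(Add(15, 126), -19) = Mul(141, -19) = -2679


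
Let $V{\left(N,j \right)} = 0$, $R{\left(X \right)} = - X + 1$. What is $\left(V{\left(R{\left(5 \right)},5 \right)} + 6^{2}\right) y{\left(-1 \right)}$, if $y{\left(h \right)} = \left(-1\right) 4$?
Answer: $-144$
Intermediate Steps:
$R{\left(X \right)} = 1 - X$
$y{\left(h \right)} = -4$
$\left(V{\left(R{\left(5 \right)},5 \right)} + 6^{2}\right) y{\left(-1 \right)} = \left(0 + 6^{2}\right) \left(-4\right) = \left(0 + 36\right) \left(-4\right) = 36 \left(-4\right) = -144$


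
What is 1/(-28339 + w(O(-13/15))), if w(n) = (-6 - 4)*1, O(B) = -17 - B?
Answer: -1/28349 ≈ -3.5275e-5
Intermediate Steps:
w(n) = -10 (w(n) = -10*1 = -10)
1/(-28339 + w(O(-13/15))) = 1/(-28339 - 10) = 1/(-28349) = -1/28349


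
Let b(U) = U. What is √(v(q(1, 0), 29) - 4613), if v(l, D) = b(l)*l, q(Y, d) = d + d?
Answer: I*√4613 ≈ 67.919*I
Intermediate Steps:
q(Y, d) = 2*d
v(l, D) = l² (v(l, D) = l*l = l²)
√(v(q(1, 0), 29) - 4613) = √((2*0)² - 4613) = √(0² - 4613) = √(0 - 4613) = √(-4613) = I*√4613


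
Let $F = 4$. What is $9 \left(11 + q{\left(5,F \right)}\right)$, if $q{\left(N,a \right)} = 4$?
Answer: $135$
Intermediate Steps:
$9 \left(11 + q{\left(5,F \right)}\right) = 9 \left(11 + 4\right) = 9 \cdot 15 = 135$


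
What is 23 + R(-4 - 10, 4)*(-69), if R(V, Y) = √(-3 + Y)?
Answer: -46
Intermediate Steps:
23 + R(-4 - 10, 4)*(-69) = 23 + √(-3 + 4)*(-69) = 23 + √1*(-69) = 23 + 1*(-69) = 23 - 69 = -46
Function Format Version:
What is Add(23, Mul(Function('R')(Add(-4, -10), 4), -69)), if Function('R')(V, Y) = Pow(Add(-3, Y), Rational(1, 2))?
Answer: -46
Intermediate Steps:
Add(23, Mul(Function('R')(Add(-4, -10), 4), -69)) = Add(23, Mul(Pow(Add(-3, 4), Rational(1, 2)), -69)) = Add(23, Mul(Pow(1, Rational(1, 2)), -69)) = Add(23, Mul(1, -69)) = Add(23, -69) = -46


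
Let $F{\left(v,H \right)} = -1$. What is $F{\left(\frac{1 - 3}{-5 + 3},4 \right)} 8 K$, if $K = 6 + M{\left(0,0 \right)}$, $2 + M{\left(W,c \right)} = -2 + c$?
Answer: $-16$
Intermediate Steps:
$M{\left(W,c \right)} = -4 + c$ ($M{\left(W,c \right)} = -2 + \left(-2 + c\right) = -4 + c$)
$K = 2$ ($K = 6 + \left(-4 + 0\right) = 6 - 4 = 2$)
$F{\left(\frac{1 - 3}{-5 + 3},4 \right)} 8 K = \left(-1\right) 8 \cdot 2 = \left(-8\right) 2 = -16$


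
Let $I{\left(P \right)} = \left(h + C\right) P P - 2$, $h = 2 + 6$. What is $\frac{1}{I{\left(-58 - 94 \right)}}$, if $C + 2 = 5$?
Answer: $\frac{1}{254142} \approx 3.9348 \cdot 10^{-6}$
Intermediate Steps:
$C = 3$ ($C = -2 + 5 = 3$)
$h = 8$
$I{\left(P \right)} = -2 + 11 P^{2}$ ($I{\left(P \right)} = \left(8 + 3\right) P P - 2 = 11 P P - 2 = 11 P^{2} - 2 = -2 + 11 P^{2}$)
$\frac{1}{I{\left(-58 - 94 \right)}} = \frac{1}{-2 + 11 \left(-58 - 94\right)^{2}} = \frac{1}{-2 + 11 \left(-152\right)^{2}} = \frac{1}{-2 + 11 \cdot 23104} = \frac{1}{-2 + 254144} = \frac{1}{254142}$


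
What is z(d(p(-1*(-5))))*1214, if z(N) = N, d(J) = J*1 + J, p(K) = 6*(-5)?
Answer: -72840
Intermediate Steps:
p(K) = -30
d(J) = 2*J (d(J) = J + J = 2*J)
z(d(p(-1*(-5))))*1214 = (2*(-30))*1214 = -60*1214 = -72840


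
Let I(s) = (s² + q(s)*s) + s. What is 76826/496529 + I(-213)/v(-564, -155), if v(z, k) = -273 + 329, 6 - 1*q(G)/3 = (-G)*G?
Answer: -14374246590845/27805624 ≈ -5.1695e+5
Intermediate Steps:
q(G) = 18 + 3*G² (q(G) = 18 - 3*(-G)*G = 18 - (-3)*G² = 18 + 3*G²)
v(z, k) = 56
I(s) = s + s² + s*(18 + 3*s²) (I(s) = (s² + (18 + 3*s²)*s) + s = (s² + s*(18 + 3*s²)) + s = s + s² + s*(18 + 3*s²))
76826/496529 + I(-213)/v(-564, -155) = 76826/496529 - 213*(19 - 213 + 3*(-213)²)/56 = 76826*(1/496529) - 213*(19 - 213 + 3*45369)*(1/56) = 76826/496529 - 213*(19 - 213 + 136107)*(1/56) = 76826/496529 - 213*135913*(1/56) = 76826/496529 - 28949469*1/56 = 76826/496529 - 28949469/56 = -14374246590845/27805624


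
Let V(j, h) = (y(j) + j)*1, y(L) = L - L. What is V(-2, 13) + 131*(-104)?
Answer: -13626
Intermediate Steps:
y(L) = 0
V(j, h) = j (V(j, h) = (0 + j)*1 = j*1 = j)
V(-2, 13) + 131*(-104) = -2 + 131*(-104) = -2 - 13624 = -13626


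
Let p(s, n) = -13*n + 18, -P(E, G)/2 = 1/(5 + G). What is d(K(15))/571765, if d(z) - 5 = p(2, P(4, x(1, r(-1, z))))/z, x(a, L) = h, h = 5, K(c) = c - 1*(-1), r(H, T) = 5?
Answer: 503/45741200 ≈ 1.0997e-5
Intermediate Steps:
K(c) = 1 + c (K(c) = c + 1 = 1 + c)
x(a, L) = 5
P(E, G) = -2/(5 + G)
p(s, n) = 18 - 13*n
d(z) = 5 + 103/(5*z) (d(z) = 5 + (18 - (-26)/(5 + 5))/z = 5 + (18 - (-26)/10)/z = 5 + (18 - 13*(-1/5))/z = 5 + (18 + 13/5)/z = 5 + 103/(5*z))
d(K(15))/571765 = (5 + 103/(5*(1 + 15)))/571765 = (5 + (103/5)/16)*(1/571765) = (5 + (103/5)*(1/16))*(1/571765) = (5 + 103/80)*(1/571765) = (503/80)*(1/571765) = 503/45741200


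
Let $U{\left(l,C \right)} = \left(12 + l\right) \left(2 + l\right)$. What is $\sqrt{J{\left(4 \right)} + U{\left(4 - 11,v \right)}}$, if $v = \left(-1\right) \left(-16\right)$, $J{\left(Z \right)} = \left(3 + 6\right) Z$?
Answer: $\sqrt{11} \approx 3.3166$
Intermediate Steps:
$J{\left(Z \right)} = 9 Z$
$v = 16$
$U{\left(l,C \right)} = \left(2 + l\right) \left(12 + l\right)$
$\sqrt{J{\left(4 \right)} + U{\left(4 - 11,v \right)}} = \sqrt{9 \cdot 4 + \left(24 + \left(4 - 11\right)^{2} + 14 \left(4 - 11\right)\right)} = \sqrt{36 + \left(24 + \left(4 - 11\right)^{2} + 14 \left(4 - 11\right)\right)} = \sqrt{36 + \left(24 + \left(-7\right)^{2} + 14 \left(-7\right)\right)} = \sqrt{36 + \left(24 + 49 - 98\right)} = \sqrt{36 - 25} = \sqrt{11}$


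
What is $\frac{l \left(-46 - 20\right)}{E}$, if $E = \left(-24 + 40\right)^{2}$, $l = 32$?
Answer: $- \frac{33}{4} \approx -8.25$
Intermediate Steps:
$E = 256$ ($E = 16^{2} = 256$)
$\frac{l \left(-46 - 20\right)}{E} = \frac{32 \left(-46 - 20\right)}{256} = 32 \left(-66\right) \frac{1}{256} = \left(-2112\right) \frac{1}{256} = - \frac{33}{4}$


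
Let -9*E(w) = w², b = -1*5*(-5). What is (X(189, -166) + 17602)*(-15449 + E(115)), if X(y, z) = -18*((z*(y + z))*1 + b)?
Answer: -13075995016/9 ≈ -1.4529e+9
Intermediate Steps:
b = 25 (b = -5*(-5) = 25)
E(w) = -w²/9
X(y, z) = -450 - 18*z*(y + z) (X(y, z) = -18*((z*(y + z))*1 + 25) = -18*(z*(y + z) + 25) = -18*(25 + z*(y + z)) = -450 - 18*z*(y + z))
(X(189, -166) + 17602)*(-15449 + E(115)) = ((-450 - 18*(-166)² - 18*189*(-166)) + 17602)*(-15449 - ⅑*115²) = ((-450 - 18*27556 + 564732) + 17602)*(-15449 - ⅑*13225) = ((-450 - 496008 + 564732) + 17602)*(-15449 - 13225/9) = (68274 + 17602)*(-152266/9) = 85876*(-152266/9) = -13075995016/9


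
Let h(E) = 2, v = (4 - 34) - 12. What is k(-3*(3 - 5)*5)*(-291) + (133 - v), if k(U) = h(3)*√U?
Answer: 175 - 582*√30 ≈ -3012.7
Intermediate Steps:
v = -42 (v = -30 - 12 = -42)
k(U) = 2*√U
k(-3*(3 - 5)*5)*(-291) + (133 - v) = (2*√(-3*(3 - 5)*5))*(-291) + (133 - 1*(-42)) = (2*√(-3*(-2)*5))*(-291) + (133 + 42) = (2*√(6*5))*(-291) + 175 = (2*√30)*(-291) + 175 = -582*√30 + 175 = 175 - 582*√30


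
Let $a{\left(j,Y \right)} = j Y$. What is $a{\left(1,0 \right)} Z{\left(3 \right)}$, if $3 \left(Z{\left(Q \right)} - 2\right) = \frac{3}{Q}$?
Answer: $0$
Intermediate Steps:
$Z{\left(Q \right)} = 2 + \frac{1}{Q}$ ($Z{\left(Q \right)} = 2 + \frac{3 \frac{1}{Q}}{3} = 2 + \frac{1}{Q}$)
$a{\left(j,Y \right)} = Y j$
$a{\left(1,0 \right)} Z{\left(3 \right)} = 0 \cdot 1 \left(2 + \frac{1}{3}\right) = 0 \left(2 + \frac{1}{3}\right) = 0 \cdot \frac{7}{3} = 0$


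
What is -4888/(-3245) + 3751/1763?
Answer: 20789539/5720935 ≈ 3.6339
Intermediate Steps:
-4888/(-3245) + 3751/1763 = -4888*(-1/3245) + 3751*(1/1763) = 4888/3245 + 3751/1763 = 20789539/5720935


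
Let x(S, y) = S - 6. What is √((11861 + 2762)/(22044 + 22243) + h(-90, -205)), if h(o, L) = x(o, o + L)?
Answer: I*√187640874623/44287 ≈ 9.7811*I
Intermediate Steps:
x(S, y) = -6 + S
h(o, L) = -6 + o
√((11861 + 2762)/(22044 + 22243) + h(-90, -205)) = √((11861 + 2762)/(22044 + 22243) + (-6 - 90)) = √(14623/44287 - 96) = √(-4236929/44287) = I*√187640874623/44287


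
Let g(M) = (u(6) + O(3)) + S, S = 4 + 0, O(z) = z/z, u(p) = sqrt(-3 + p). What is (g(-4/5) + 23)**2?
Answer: (28 + sqrt(3))**2 ≈ 884.00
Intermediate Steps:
O(z) = 1
S = 4
g(M) = 5 + sqrt(3) (g(M) = (sqrt(-3 + 6) + 1) + 4 = (sqrt(3) + 1) + 4 = (1 + sqrt(3)) + 4 = 5 + sqrt(3))
(g(-4/5) + 23)**2 = ((5 + sqrt(3)) + 23)**2 = (28 + sqrt(3))**2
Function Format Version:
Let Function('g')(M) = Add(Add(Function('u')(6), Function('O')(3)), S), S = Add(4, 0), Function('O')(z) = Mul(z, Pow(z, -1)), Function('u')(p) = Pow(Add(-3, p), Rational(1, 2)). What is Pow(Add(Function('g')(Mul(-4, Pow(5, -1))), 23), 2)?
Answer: Pow(Add(28, Pow(3, Rational(1, 2))), 2) ≈ 884.00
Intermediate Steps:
Function('O')(z) = 1
S = 4
Function('g')(M) = Add(5, Pow(3, Rational(1, 2))) (Function('g')(M) = Add(Add(Pow(Add(-3, 6), Rational(1, 2)), 1), 4) = Add(Add(Pow(3, Rational(1, 2)), 1), 4) = Add(Add(1, Pow(3, Rational(1, 2))), 4) = Add(5, Pow(3, Rational(1, 2))))
Pow(Add(Function('g')(Mul(-4, Pow(5, -1))), 23), 2) = Pow(Add(Add(5, Pow(3, Rational(1, 2))), 23), 2) = Pow(Add(28, Pow(3, Rational(1, 2))), 2)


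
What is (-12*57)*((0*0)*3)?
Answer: 0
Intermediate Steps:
(-12*57)*((0*0)*3) = -0*3 = -684*0 = 0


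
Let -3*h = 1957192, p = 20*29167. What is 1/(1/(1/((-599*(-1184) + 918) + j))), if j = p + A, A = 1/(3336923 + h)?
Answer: 8053577/10417092456501 ≈ 7.7311e-7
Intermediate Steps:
p = 583340
h = -1957192/3 (h = -⅓*1957192 = -1957192/3 ≈ -6.5240e+5)
A = 3/8053577 (A = 1/(3336923 - 1957192/3) = 1/(8053577/3) = 3/8053577 ≈ 3.7251e-7)
j = 4697973607183/8053577 (j = 583340 + 3/8053577 = 4697973607183/8053577 ≈ 5.8334e+5)
1/(1/(1/((-599*(-1184) + 918) + j))) = 1/(1/(1/((-599*(-1184) + 918) + 4697973607183/8053577))) = 1/(1/(1/((709216 + 918) + 4697973607183/8053577))) = 1/(1/(1/(710134 + 4697973607183/8053577))) = 1/(1/(1/(10417092456501/8053577))) = 1/(1/(8053577/10417092456501)) = 1/(10417092456501/8053577) = 8053577/10417092456501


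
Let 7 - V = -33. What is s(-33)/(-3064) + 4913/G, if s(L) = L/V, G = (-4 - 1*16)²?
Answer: 7526881/612800 ≈ 12.283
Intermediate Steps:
V = 40 (V = 7 - 1*(-33) = 7 + 33 = 40)
G = 400 (G = (-4 - 16)² = (-20)² = 400)
s(L) = L/40
s(-33)/(-3064) + 4913/G = ((1/40)*(-33))/(-3064) + 4913/400 = -33/40*(-1/3064) + 4913*(1/400) = 33/122560 + 4913/400 = 7526881/612800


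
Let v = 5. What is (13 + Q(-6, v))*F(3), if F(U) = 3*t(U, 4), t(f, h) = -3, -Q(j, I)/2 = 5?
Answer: -27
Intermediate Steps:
Q(j, I) = -10 (Q(j, I) = -2*5 = -10)
F(U) = -9 (F(U) = 3*(-3) = -9)
(13 + Q(-6, v))*F(3) = (13 - 10)*(-9) = 3*(-9) = -27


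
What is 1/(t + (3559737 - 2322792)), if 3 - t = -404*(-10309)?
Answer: -1/2927888 ≈ -3.4154e-7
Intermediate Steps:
t = -4164833 (t = 3 - (-404)*(-10309) = 3 - 1*4164836 = 3 - 4164836 = -4164833)
1/(t + (3559737 - 2322792)) = 1/(-4164833 + (3559737 - 2322792)) = 1/(-4164833 + 1236945) = 1/(-2927888) = -1/2927888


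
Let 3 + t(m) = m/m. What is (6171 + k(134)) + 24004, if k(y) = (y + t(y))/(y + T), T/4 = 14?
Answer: 2866691/95 ≈ 30176.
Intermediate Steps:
T = 56 (T = 4*14 = 56)
t(m) = -2 (t(m) = -3 + m/m = -3 + 1 = -2)
k(y) = (-2 + y)/(56 + y) (k(y) = (y - 2)/(y + 56) = (-2 + y)/(56 + y))
(6171 + k(134)) + 24004 = (6171 + (-2 + 134)/(56 + 134)) + 24004 = (6171 + 132/190) + 24004 = (6171 + (1/190)*132) + 24004 = (6171 + 66/95) + 24004 = 586311/95 + 24004 = 2866691/95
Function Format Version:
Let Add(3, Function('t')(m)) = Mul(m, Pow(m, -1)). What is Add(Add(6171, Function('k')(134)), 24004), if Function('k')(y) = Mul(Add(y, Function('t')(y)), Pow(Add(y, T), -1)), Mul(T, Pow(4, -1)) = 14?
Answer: Rational(2866691, 95) ≈ 30176.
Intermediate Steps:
T = 56 (T = Mul(4, 14) = 56)
Function('t')(m) = -2 (Function('t')(m) = Add(-3, Mul(m, Pow(m, -1))) = Add(-3, 1) = -2)
Function('k')(y) = Mul(Pow(Add(56, y), -1), Add(-2, y)) (Function('k')(y) = Mul(Add(y, -2), Pow(Add(y, 56), -1)) = Mul(Add(-2, y), Pow(Add(56, y), -1)) = Mul(Pow(Add(56, y), -1), Add(-2, y)))
Add(Add(6171, Function('k')(134)), 24004) = Add(Add(6171, Mul(Pow(Add(56, 134), -1), Add(-2, 134))), 24004) = Add(Add(6171, Mul(Pow(190, -1), 132)), 24004) = Add(Add(6171, Mul(Rational(1, 190), 132)), 24004) = Add(Add(6171, Rational(66, 95)), 24004) = Add(Rational(586311, 95), 24004) = Rational(2866691, 95)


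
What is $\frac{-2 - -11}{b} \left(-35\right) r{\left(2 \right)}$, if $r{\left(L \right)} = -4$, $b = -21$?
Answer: $-60$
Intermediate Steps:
$\frac{-2 - -11}{b} \left(-35\right) r{\left(2 \right)} = \frac{-2 - -11}{-21} \left(-35\right) \left(-4\right) = \left(-2 + 11\right) \left(- \frac{1}{21}\right) \left(-35\right) \left(-4\right) = 9 \left(- \frac{1}{21}\right) \left(-35\right) \left(-4\right) = \left(- \frac{3}{7}\right) \left(-35\right) \left(-4\right) = 15 \left(-4\right) = -60$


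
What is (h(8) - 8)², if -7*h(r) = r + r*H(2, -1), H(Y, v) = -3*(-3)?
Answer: 18496/49 ≈ 377.47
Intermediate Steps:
H(Y, v) = 9
h(r) = -10*r/7 (h(r) = -(r + r*9)/7 = -(r + 9*r)/7 = -10*r/7)
(h(8) - 8)² = (-10/7*8 - 8)² = (-80/7 - 8)² = (-136/7)² = 18496/49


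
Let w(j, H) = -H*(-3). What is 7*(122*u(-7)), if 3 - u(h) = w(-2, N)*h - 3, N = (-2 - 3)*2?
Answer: -174216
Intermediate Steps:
N = -10 (N = -5*2 = -10)
w(j, H) = 3*H
u(h) = 6 + 30*h (u(h) = 3 - ((3*(-10))*h - 3) = 3 - (-30*h - 3) = 3 - (-3 - 30*h) = 3 + (3 + 30*h) = 6 + 30*h)
7*(122*u(-7)) = 7*(122*(6 + 30*(-7))) = 7*(122*(6 - 210)) = 7*(122*(-204)) = 7*(-24888) = -174216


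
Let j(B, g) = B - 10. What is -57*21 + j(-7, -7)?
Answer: -1214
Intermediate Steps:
j(B, g) = -10 + B
-57*21 + j(-7, -7) = -57*21 + (-10 - 7) = -1197 - 17 = -1214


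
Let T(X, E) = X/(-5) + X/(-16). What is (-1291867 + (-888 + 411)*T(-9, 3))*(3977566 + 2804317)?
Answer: -701514674742979/80 ≈ -8.7689e+12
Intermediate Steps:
T(X, E) = -21*X/80 (T(X, E) = X*(-⅕) + X*(-1/16) = -X/5 - X/16 = -21*X/80)
(-1291867 + (-888 + 411)*T(-9, 3))*(3977566 + 2804317) = (-1291867 + (-888 + 411)*(-21/80*(-9)))*(3977566 + 2804317) = (-1291867 - 477*189/80)*6781883 = (-1291867 - 90153/80)*6781883 = -103439513/80*6781883 = -701514674742979/80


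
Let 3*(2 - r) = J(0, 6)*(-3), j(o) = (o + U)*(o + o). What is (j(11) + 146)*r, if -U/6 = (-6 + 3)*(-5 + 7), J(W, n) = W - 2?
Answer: 0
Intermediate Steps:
J(W, n) = -2 + W
U = 36 (U = -6*(-6 + 3)*(-5 + 7) = -(-18)*2 = -6*(-6) = 36)
j(o) = 2*o*(36 + o) (j(o) = (o + 36)*(o + o) = (36 + o)*(2*o) = 2*o*(36 + o))
r = 0 (r = 2 - (-2 + 0)*(-3)/3 = 2 - (-2)*(-3)/3 = 2 - ⅓*6 = 2 - 2 = 0)
(j(11) + 146)*r = (2*11*(36 + 11) + 146)*0 = (2*11*47 + 146)*0 = (1034 + 146)*0 = 1180*0 = 0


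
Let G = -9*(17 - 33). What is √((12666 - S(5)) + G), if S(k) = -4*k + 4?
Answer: 11*√106 ≈ 113.25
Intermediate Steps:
S(k) = 4 - 4*k
G = 144 (G = -9*(-16) = 144)
√((12666 - S(5)) + G) = √((12666 - (4 - 4*5)) + 144) = √((12666 - (4 - 20)) + 144) = √((12666 - 1*(-16)) + 144) = √((12666 + 16) + 144) = √(12682 + 144) = √12826 = 11*√106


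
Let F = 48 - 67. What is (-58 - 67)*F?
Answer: 2375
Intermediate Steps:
F = -19
(-58 - 67)*F = (-58 - 67)*(-19) = -125*(-19) = 2375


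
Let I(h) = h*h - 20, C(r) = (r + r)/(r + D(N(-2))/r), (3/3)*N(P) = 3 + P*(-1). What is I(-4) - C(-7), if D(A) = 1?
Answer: -149/25 ≈ -5.9600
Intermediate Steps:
N(P) = 3 - P (N(P) = 3 + P*(-1) = 3 - P)
C(r) = 2*r/(r + 1/r) (C(r) = (r + r)/(r + 1/r) = (2*r)/(r + 1/r) = 2*r/(r + 1/r))
I(h) = -20 + h**2 (I(h) = h**2 - 20 = -20 + h**2)
I(-4) - C(-7) = (-20 + (-4)**2) - 2*(-7)**2/(1 + (-7)**2) = (-20 + 16) - 2*49/(1 + 49) = -4 - 2*49/50 = -4 - 1*49/25 = -4 - 49/25 = -149/25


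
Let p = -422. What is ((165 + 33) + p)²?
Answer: 50176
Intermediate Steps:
((165 + 33) + p)² = ((165 + 33) - 422)² = (198 - 422)² = (-224)² = 50176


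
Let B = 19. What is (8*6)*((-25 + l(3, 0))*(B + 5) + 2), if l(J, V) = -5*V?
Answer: -28704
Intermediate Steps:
(8*6)*((-25 + l(3, 0))*(B + 5) + 2) = (8*6)*((-25 - 5*0)*(19 + 5) + 2) = 48*((-25 + 0)*24 + 2) = 48*(-25*24 + 2) = 48*(-600 + 2) = 48*(-598) = -28704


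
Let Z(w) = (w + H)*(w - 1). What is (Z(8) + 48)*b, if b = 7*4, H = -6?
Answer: 1736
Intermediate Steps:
Z(w) = (-1 + w)*(-6 + w) (Z(w) = (w - 6)*(w - 1) = (-6 + w)*(-1 + w) = (-1 + w)*(-6 + w))
b = 28
(Z(8) + 48)*b = ((6 + 8² - 7*8) + 48)*28 = ((6 + 64 - 56) + 48)*28 = (14 + 48)*28 = 62*28 = 1736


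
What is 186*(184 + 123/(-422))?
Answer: 7209825/211 ≈ 34170.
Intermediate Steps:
186*(184 + 123/(-422)) = 186*(184 + 123*(-1/422)) = 186*(184 - 123/422) = 186*(77525/422) = 7209825/211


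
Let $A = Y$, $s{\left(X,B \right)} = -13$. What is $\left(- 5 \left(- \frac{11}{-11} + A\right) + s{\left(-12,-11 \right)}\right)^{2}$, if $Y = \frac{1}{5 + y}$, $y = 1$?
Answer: $\frac{12769}{36} \approx 354.69$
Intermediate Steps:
$Y = \frac{1}{6}$ ($Y = \frac{1}{5 + 1} = \frac{1}{6} \approx 0.16667$)
$A = \frac{1}{6} \approx 0.16667$
$\left(- 5 \left(- \frac{11}{-11} + A\right) + s{\left(-12,-11 \right)}\right)^{2} = \left(- 5 \left(- \frac{11}{-11} + \frac{1}{6}\right) - 13\right)^{2} = \left(- 5 \left(\left(-11\right) \left(- \frac{1}{11}\right) + \frac{1}{6}\right) - 13\right)^{2} = \left(- 5 \left(1 + \frac{1}{6}\right) - 13\right)^{2} = \left(\left(-5\right) \frac{7}{6} - 13\right)^{2} = \left(- \frac{35}{6} - 13\right)^{2} = \left(- \frac{113}{6}\right)^{2} = \frac{12769}{36}$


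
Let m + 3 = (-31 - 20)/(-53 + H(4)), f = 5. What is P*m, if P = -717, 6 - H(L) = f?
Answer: 75285/52 ≈ 1447.8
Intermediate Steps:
H(L) = 1 (H(L) = 6 - 1*5 = 6 - 5 = 1)
m = -105/52 (m = -3 + (-31 - 20)/(-53 + 1) = -3 - 51/(-52) = -3 - 51*(-1/52) = -3 + 51/52 = -105/52 ≈ -2.0192)
P*m = -717*(-105/52) = 75285/52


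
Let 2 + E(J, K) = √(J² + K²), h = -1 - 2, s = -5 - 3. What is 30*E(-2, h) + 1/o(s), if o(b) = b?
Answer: -481/8 + 30*√13 ≈ 48.042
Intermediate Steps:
s = -8
h = -3
E(J, K) = -2 + √(J² + K²)
30*E(-2, h) + 1/o(s) = 30*(-2 + √((-2)² + (-3)²)) + 1/(-8) = 30*(-2 + √(4 + 9)) - ⅛ = 30*(-2 + √13) - ⅛ = (-60 + 30*√13) - ⅛ = -481/8 + 30*√13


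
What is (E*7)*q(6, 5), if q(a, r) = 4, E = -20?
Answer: -560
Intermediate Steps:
(E*7)*q(6, 5) = -20*7*4 = -140*4 = -560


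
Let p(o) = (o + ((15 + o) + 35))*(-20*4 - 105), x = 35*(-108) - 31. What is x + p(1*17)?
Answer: -19351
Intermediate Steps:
x = -3811 (x = -3780 - 31 = -3811)
p(o) = -9250 - 370*o (p(o) = (o + (50 + o))*(-80 - 105) = (50 + 2*o)*(-185) = -9250 - 370*o)
x + p(1*17) = -3811 + (-9250 - 370*17) = -3811 + (-9250 - 6290) = -3811 - 15540 = -19351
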